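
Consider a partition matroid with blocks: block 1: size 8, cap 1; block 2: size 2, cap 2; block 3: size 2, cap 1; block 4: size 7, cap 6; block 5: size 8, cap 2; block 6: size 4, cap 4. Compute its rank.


Rank of a partition matroid = sum of min(|Si|, ci) for each block.
= min(8,1) + min(2,2) + min(2,1) + min(7,6) + min(8,2) + min(4,4)
= 1 + 2 + 1 + 6 + 2 + 4
= 16.

16


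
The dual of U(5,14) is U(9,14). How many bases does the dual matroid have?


The dual of U(r,n) is U(n-r, n) = U(9,14).
Bases of U(9,14) are all (9)-element subsets.
|B(M*)| = C(14,9) = 14! / (9! * 5!) = 2002.

2002


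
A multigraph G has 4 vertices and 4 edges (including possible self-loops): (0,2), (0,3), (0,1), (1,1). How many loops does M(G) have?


In a graphic matroid, a loop is a self-loop edge (u,u) with rank 0.
Examining all 4 edges for self-loops...
Self-loops found: (1,1)
Number of loops = 1.

1


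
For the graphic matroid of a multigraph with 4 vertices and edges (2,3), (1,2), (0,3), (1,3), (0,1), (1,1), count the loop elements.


In a graphic matroid, a loop is a self-loop edge (u,u) with rank 0.
Examining all 6 edges for self-loops...
Self-loops found: (1,1)
Number of loops = 1.

1


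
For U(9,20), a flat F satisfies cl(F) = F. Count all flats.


Flats of U(9,20): every subset of size < 9 is a flat, plus E itself.
Count = C(20,0) + C(20,1) + C(20,2) + C(20,3) + C(20,4) + C(20,5) + C(20,6) + C(20,7) + C(20,8) + 1
     = 1 + 20 + 190 + 1140 + 4845 + 15504 + 38760 + 77520 + 125970 + 1
     = 263951.

263951


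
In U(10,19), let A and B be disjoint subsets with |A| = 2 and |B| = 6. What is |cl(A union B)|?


|A union B| = 2 + 6 = 8 (disjoint).
In U(10,19), cl(S) = S if |S| < 10, else cl(S) = E.
Since 8 < 10, cl(A union B) = A union B.
|cl(A union B)| = 8.

8


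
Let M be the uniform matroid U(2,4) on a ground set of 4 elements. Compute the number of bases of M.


Bases of U(2,4) are all 2-element subsets of the 4-element ground set.
Number of bases = C(4,2).
(4 choose 2) = 6.

6


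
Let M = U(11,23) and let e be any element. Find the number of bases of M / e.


Contracting e from U(11,23) gives U(10,22).
Bases of U(10,22) = (22 choose 10) = 646646.

646646


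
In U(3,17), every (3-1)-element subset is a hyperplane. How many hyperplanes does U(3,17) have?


Hyperplanes of U(3,17) are flats of rank 2.
In a uniform matroid, these are exactly the (2)-element subsets.
Count = C(17,2) = 17! / (2! * 15!) = 136.

136


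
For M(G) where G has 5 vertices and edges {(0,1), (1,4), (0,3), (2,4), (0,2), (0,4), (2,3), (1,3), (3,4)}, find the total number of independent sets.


An independent set in a graphic matroid is an acyclic edge subset.
G has 5 vertices and 9 edges.
Enumerate all 2^9 = 512 subsets, checking for acyclicity.
Total independent sets = 198.

198


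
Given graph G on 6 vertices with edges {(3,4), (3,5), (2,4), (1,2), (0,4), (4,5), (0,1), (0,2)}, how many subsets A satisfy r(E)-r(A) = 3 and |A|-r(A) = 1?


R(x,y) = sum over A in 2^E of x^(r(E)-r(A)) * y^(|A|-r(A)).
G has 6 vertices, 8 edges. r(E) = 5.
Enumerate all 2^8 = 256 subsets.
Count subsets with r(E)-r(A)=3 and |A|-r(A)=1: 3.

3


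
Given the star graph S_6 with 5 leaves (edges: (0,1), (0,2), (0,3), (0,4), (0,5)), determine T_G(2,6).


A star on 6 vertices is a tree with 5 edges.
T(x,y) = x^(5) for any tree.
T(2,6) = 2^5 = 32.

32


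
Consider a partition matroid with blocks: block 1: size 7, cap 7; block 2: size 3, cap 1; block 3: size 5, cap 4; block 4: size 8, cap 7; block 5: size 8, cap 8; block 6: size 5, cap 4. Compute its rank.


Rank of a partition matroid = sum of min(|Si|, ci) for each block.
= min(7,7) + min(3,1) + min(5,4) + min(8,7) + min(8,8) + min(5,4)
= 7 + 1 + 4 + 7 + 8 + 4
= 31.

31


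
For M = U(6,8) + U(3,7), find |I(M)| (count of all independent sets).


For a direct sum, |I(M1+M2)| = |I(M1)| * |I(M2)|.
|I(U(6,8))| = sum C(8,k) for k=0..6 = 247.
|I(U(3,7))| = sum C(7,k) for k=0..3 = 64.
Total = 247 * 64 = 15808.

15808


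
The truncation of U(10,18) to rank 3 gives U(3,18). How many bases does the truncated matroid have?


Truncating U(10,18) to rank 3 gives U(3,18).
Bases of U(3,18) are all 3-element subsets of 18 elements.
Number of bases = C(18,3) = 18! / (3! * 15!) = 816.

816


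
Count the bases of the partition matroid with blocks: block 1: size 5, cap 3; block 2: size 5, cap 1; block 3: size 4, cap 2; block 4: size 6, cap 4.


A basis picks exactly ci elements from block i.
Number of bases = product of C(|Si|, ci).
= C(5,3) * C(5,1) * C(4,2) * C(6,4)
= 10 * 5 * 6 * 15
= 4500.

4500


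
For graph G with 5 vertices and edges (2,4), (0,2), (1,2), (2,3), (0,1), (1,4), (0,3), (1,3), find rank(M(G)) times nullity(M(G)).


r(M) = |V| - c = 5 - 1 = 4.
nullity = |E| - r(M) = 8 - 4 = 4.
Product = 4 * 4 = 16.

16


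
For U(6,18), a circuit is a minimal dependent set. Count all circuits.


In U(6,18), circuits are the (7)-element subsets.
Any set of 7 elements is dependent, and removing any one element gives
an independent set of size 6, so it is a minimal dependent set.
Number of circuits = (18 choose 7) = 31824.

31824


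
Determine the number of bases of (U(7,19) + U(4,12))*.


(M1+M2)* = M1* + M2*.
M1* = U(12,19), bases: C(19,12) = 50388.
M2* = U(8,12), bases: C(12,8) = 495.
|B(M*)| = 50388 * 495 = 24942060.

24942060


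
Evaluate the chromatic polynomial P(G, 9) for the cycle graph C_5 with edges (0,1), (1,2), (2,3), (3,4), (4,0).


P(C_5, k) = (k-1)^5 + (-1)^5*(k-1).
P(9) = (8)^5 - 8
= 32768 - 8 = 32760.

32760


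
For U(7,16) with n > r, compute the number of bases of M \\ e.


Deleting e from U(7,16) gives U(7,15) since n > r.
Bases of U(7,15) = (15 choose 7) = 6435.

6435


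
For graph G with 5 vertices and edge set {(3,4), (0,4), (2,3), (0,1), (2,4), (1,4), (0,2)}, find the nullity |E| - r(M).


Cycle rank (nullity) = |E| - r(M) = |E| - (|V| - c).
|E| = 7, |V| = 5, c = 1.
Nullity = 7 - (5 - 1) = 7 - 4 = 3.

3


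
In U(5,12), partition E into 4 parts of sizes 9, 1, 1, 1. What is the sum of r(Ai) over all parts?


r(Ai) = min(|Ai|, 5) for each part.
Sum = min(9,5) + min(1,5) + min(1,5) + min(1,5)
    = 5 + 1 + 1 + 1
    = 8.

8


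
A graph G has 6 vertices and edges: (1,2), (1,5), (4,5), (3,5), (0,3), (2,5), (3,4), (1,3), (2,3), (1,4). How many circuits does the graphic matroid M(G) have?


A circuit in a graphic matroid = edge set of a simple cycle.
G has 6 vertices and 10 edges.
Enumerating all minimal edge subsets forming cycles...
Total circuits found: 22.

22


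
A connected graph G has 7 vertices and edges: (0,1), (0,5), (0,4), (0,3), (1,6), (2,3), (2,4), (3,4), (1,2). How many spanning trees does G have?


By Kirchhoff's matrix tree theorem, the number of spanning trees equals
the determinant of any cofactor of the Laplacian matrix L.
G has 7 vertices and 9 edges.
Computing the (6 x 6) cofactor determinant gives 24.

24


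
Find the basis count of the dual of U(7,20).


The dual of U(r,n) is U(n-r, n) = U(13,20).
Bases of U(13,20) are all (13)-element subsets.
|B(M*)| = C(20,13) = 20! / (13! * 7!) = 77520.

77520


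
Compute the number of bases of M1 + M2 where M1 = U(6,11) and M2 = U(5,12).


Bases of a direct sum M1 + M2: |B| = |B(M1)| * |B(M2)|.
|B(U(6,11))| = C(11,6) = 462.
|B(U(5,12))| = C(12,5) = 792.
Total bases = 462 * 792 = 365904.

365904


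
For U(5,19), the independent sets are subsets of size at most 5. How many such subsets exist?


Independent sets of U(5,19) are all subsets of size <= 5.
Count = C(19,0) + C(19,1) + C(19,2) + C(19,3) + C(19,4) + C(19,5)
     = 1 + 19 + 171 + 969 + 3876 + 11628
     = 16664.

16664


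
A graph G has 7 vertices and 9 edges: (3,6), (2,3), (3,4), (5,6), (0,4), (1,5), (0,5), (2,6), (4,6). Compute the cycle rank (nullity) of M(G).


Cycle rank (nullity) = |E| - r(M) = |E| - (|V| - c).
|E| = 9, |V| = 7, c = 1.
Nullity = 9 - (7 - 1) = 9 - 6 = 3.

3


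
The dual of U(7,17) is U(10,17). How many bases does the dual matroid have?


The dual of U(r,n) is U(n-r, n) = U(10,17).
Bases of U(10,17) are all (10)-element subsets.
|B(M*)| = C(17,10) = 19448.

19448


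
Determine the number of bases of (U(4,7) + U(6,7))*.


(M1+M2)* = M1* + M2*.
M1* = U(3,7), bases: C(7,3) = 35.
M2* = U(1,7), bases: C(7,1) = 7.
|B(M*)| = 35 * 7 = 245.

245


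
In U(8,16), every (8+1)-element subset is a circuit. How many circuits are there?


In U(8,16), circuits are the (9)-element subsets.
Any set of 9 elements is dependent, and removing any one element gives
an independent set of size 8, so it is a minimal dependent set.
Number of circuits = C(16,9) = 16! / (9! * 7!) = 11440.

11440


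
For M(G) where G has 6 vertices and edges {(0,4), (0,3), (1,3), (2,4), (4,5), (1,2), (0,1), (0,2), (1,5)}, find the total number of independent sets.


An independent set in a graphic matroid is an acyclic edge subset.
G has 6 vertices and 9 edges.
Enumerate all 2^9 = 512 subsets, checking for acyclicity.
Total independent sets = 292.

292


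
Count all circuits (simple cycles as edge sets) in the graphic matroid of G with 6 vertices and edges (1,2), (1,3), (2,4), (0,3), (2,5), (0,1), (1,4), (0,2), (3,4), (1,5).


A circuit in a graphic matroid = edge set of a simple cycle.
G has 6 vertices and 10 edges.
Enumerating all minimal edge subsets forming cycles...
Total circuits found: 20.

20


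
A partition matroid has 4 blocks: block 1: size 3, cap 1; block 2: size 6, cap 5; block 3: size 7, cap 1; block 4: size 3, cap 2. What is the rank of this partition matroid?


Rank of a partition matroid = sum of min(|Si|, ci) for each block.
= min(3,1) + min(6,5) + min(7,1) + min(3,2)
= 1 + 5 + 1 + 2
= 9.

9


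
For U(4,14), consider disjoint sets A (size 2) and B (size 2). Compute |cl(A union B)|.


|A union B| = 2 + 2 = 4 (disjoint).
In U(4,14), cl(S) = S if |S| < 4, else cl(S) = E.
Since 4 >= 4, cl(A union B) = E.
|cl(A union B)| = 14.

14


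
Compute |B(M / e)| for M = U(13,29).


Contracting e from U(13,29) gives U(12,28).
Bases of U(12,28) = (28 choose 12) = 30421755.

30421755


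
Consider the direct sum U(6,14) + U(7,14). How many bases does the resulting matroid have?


Bases of a direct sum M1 + M2: |B| = |B(M1)| * |B(M2)|.
|B(U(6,14))| = C(14,6) = 3003.
|B(U(7,14))| = C(14,7) = 3432.
Total bases = 3003 * 3432 = 10306296.

10306296


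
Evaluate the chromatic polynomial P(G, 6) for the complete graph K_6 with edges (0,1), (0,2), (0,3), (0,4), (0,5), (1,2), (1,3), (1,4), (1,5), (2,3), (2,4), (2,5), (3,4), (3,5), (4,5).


P(K_6, k) = k(k-1)(k-2)...(k-5).
P(6) = (6) * (5) * (4) * (3) * (2) * (1) = 720.

720


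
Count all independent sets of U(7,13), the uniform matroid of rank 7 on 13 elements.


Independent sets of U(7,13) are all subsets of size <= 7.
Count = (13 choose 0) + (13 choose 1) + (13 choose 2) + (13 choose 3) + (13 choose 4) + (13 choose 5) + (13 choose 6) + (13 choose 7)
     = 1 + 13 + 78 + 286 + 715 + 1287 + 1716 + 1716
     = 5812.

5812


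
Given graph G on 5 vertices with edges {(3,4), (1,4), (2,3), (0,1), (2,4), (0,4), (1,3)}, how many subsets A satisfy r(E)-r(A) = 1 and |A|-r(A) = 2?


R(x,y) = sum over A in 2^E of x^(r(E)-r(A)) * y^(|A|-r(A)).
G has 5 vertices, 7 edges. r(E) = 4.
Enumerate all 2^7 = 128 subsets.
Count subsets with r(E)-r(A)=1 and |A|-r(A)=2: 2.

2


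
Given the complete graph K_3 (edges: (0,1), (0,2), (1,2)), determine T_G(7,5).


T(K_3; x,y) = x^2 + x + y.
T(7,5) = 49 + 7 + 5 = 61.

61


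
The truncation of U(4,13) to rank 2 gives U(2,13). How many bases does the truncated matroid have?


Truncating U(4,13) to rank 2 gives U(2,13).
Bases of U(2,13) are all 2-element subsets of 13 elements.
Number of bases = C(13,2) = (13 * 12) / (1 * 2) = 78.

78


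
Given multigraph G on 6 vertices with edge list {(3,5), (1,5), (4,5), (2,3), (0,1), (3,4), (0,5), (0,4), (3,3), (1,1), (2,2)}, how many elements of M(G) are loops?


In a graphic matroid, a loop is a self-loop edge (u,u) with rank 0.
Examining all 11 edges for self-loops...
Self-loops found: (3,3), (1,1), (2,2)
Number of loops = 3.

3


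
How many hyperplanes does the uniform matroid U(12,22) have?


Hyperplanes of U(12,22) are flats of rank 11.
In a uniform matroid, these are exactly the (11)-element subsets.
Count = (22 choose 11) = 705432.

705432


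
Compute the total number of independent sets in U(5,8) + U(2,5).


For a direct sum, |I(M1+M2)| = |I(M1)| * |I(M2)|.
|I(U(5,8))| = sum C(8,k) for k=0..5 = 219.
|I(U(2,5))| = sum C(5,k) for k=0..2 = 16.
Total = 219 * 16 = 3504.

3504


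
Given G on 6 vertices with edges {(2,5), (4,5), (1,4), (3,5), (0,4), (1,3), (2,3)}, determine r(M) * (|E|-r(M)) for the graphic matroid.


r(M) = |V| - c = 6 - 1 = 5.
nullity = |E| - r(M) = 7 - 5 = 2.
Product = 5 * 2 = 10.

10


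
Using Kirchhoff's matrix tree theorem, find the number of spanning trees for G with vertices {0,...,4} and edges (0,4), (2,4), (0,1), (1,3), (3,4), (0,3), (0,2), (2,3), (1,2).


By Kirchhoff's matrix tree theorem, the number of spanning trees equals
the determinant of any cofactor of the Laplacian matrix L.
G has 5 vertices and 9 edges.
Computing the (4 x 4) cofactor determinant gives 75.

75


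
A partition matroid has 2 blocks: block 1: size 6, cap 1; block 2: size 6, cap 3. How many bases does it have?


A basis picks exactly ci elements from block i.
Number of bases = product of C(|Si|, ci).
= C(6,1) * C(6,3)
= 6 * 20
= 120.

120


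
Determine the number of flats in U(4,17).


Flats of U(4,17): every subset of size < 4 is a flat, plus E itself.
Count = (17 choose 0) + (17 choose 1) + (17 choose 2) + (17 choose 3) + 1
     = 1 + 17 + 136 + 680 + 1
     = 835.

835


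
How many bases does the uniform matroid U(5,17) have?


Bases of U(5,17) are all 5-element subsets of the 17-element ground set.
Number of bases = C(17,5).
C(17,5) = 17! / (5! * 12!) = 6188.

6188


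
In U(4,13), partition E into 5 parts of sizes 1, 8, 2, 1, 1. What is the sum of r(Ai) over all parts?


r(Ai) = min(|Ai|, 4) for each part.
Sum = min(1,4) + min(8,4) + min(2,4) + min(1,4) + min(1,4)
    = 1 + 4 + 2 + 1 + 1
    = 9.

9


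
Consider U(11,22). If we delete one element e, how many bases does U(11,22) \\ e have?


Deleting e from U(11,22) gives U(11,21) since n > r.
Bases of U(11,21) = C(21,11) = 21! / (11! * 10!) = 352716.

352716


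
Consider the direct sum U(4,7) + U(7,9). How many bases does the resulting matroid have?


Bases of a direct sum M1 + M2: |B| = |B(M1)| * |B(M2)|.
|B(U(4,7))| = C(7,4) = 35.
|B(U(7,9))| = C(9,7) = 36.
Total bases = 35 * 36 = 1260.

1260


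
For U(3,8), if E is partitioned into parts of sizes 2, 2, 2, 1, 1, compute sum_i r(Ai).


r(Ai) = min(|Ai|, 3) for each part.
Sum = min(2,3) + min(2,3) + min(2,3) + min(1,3) + min(1,3)
    = 2 + 2 + 2 + 1 + 1
    = 8.

8


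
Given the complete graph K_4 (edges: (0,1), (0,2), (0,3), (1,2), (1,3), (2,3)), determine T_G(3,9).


T(K_4; x,y) = x^3 + 3x^2 + 4xy + 2x + y^3 + 3y^2 + 2y.
Substituting x=3, y=9:
= 27 + 27 + 108 + 6 + 729 + 243 + 18
= 1158.

1158


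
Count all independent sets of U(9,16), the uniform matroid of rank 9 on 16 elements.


Independent sets of U(9,16) are all subsets of size <= 9.
Count = (16 choose 0) + (16 choose 1) + (16 choose 2) + (16 choose 3) + (16 choose 4) + (16 choose 5) + (16 choose 6) + (16 choose 7) + (16 choose 8) + (16 choose 9)
     = 1 + 16 + 120 + 560 + 1820 + 4368 + 8008 + 11440 + 12870 + 11440
     = 50643.

50643


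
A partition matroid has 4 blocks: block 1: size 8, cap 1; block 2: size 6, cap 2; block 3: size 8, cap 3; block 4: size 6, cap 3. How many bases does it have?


A basis picks exactly ci elements from block i.
Number of bases = product of C(|Si|, ci).
= C(8,1) * C(6,2) * C(8,3) * C(6,3)
= 8 * 15 * 56 * 20
= 134400.

134400


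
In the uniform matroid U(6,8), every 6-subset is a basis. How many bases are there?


Bases of U(6,8) are all 6-element subsets of the 8-element ground set.
Number of bases = C(8,6).
C(8,6) = 28.

28


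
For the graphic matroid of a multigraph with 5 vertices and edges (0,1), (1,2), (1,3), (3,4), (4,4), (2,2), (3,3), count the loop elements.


In a graphic matroid, a loop is a self-loop edge (u,u) with rank 0.
Examining all 7 edges for self-loops...
Self-loops found: (4,4), (2,2), (3,3)
Number of loops = 3.

3


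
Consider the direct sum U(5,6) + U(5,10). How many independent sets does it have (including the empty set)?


For a direct sum, |I(M1+M2)| = |I(M1)| * |I(M2)|.
|I(U(5,6))| = sum C(6,k) for k=0..5 = 63.
|I(U(5,10))| = sum C(10,k) for k=0..5 = 638.
Total = 63 * 638 = 40194.

40194


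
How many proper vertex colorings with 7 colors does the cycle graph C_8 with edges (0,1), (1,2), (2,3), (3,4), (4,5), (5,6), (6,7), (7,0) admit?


P(C_8, k) = (k-1)^8 + (-1)^8*(k-1).
P(7) = (6)^8 + 6
= 1679616 + 6 = 1679622.

1679622


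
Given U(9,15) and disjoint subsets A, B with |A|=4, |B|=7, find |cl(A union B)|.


|A union B| = 4 + 7 = 11 (disjoint).
In U(9,15), cl(S) = S if |S| < 9, else cl(S) = E.
Since 11 >= 9, cl(A union B) = E.
|cl(A union B)| = 15.

15


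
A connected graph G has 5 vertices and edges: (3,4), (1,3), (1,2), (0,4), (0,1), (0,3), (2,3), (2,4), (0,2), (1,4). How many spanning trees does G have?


By Kirchhoff's matrix tree theorem, the number of spanning trees equals
the determinant of any cofactor of the Laplacian matrix L.
G has 5 vertices and 10 edges.
Computing the (4 x 4) cofactor determinant gives 125.

125


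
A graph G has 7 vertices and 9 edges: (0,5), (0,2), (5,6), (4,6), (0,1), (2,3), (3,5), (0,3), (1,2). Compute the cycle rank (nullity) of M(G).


Cycle rank (nullity) = |E| - r(M) = |E| - (|V| - c).
|E| = 9, |V| = 7, c = 1.
Nullity = 9 - (7 - 1) = 9 - 6 = 3.

3


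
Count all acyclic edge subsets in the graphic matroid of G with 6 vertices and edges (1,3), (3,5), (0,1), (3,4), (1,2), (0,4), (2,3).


An independent set in a graphic matroid is an acyclic edge subset.
G has 6 vertices and 7 edges.
Enumerate all 2^7 = 128 subsets, checking for acyclicity.
Total independent sets = 104.

104


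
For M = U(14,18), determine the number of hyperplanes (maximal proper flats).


Hyperplanes of U(14,18) are flats of rank 13.
In a uniform matroid, these are exactly the (13)-element subsets.
Count = C(18,13) = 18! / (13! * 5!) = 8568.

8568


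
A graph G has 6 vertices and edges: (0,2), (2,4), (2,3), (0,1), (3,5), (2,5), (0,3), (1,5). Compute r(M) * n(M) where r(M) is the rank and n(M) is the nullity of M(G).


r(M) = |V| - c = 6 - 1 = 5.
nullity = |E| - r(M) = 8 - 5 = 3.
Product = 5 * 3 = 15.

15


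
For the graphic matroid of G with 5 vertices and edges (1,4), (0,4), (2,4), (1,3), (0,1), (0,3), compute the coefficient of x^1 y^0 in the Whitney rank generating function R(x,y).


R(x,y) = sum over A in 2^E of x^(r(E)-r(A)) * y^(|A|-r(A)).
G has 5 vertices, 6 edges. r(E) = 4.
Enumerate all 2^6 = 64 subsets.
Count subsets with r(E)-r(A)=1 and |A|-r(A)=0: 18.

18


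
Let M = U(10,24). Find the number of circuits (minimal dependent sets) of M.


In U(10,24), circuits are the (11)-element subsets.
Any set of 11 elements is dependent, and removing any one element gives
an independent set of size 10, so it is a minimal dependent set.
Number of circuits = C(24,11) = 24! / (11! * 13!) = 2496144.

2496144


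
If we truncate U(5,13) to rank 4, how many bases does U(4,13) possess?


Truncating U(5,13) to rank 4 gives U(4,13).
Bases of U(4,13) are all 4-element subsets of 13 elements.
Number of bases = C(13,4) = (13 * 12 * 11 * 10) / (1 * 2 * 3 * 4) = 715.

715


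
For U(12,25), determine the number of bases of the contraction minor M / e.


Contracting e from U(12,25) gives U(11,24).
Bases of U(11,24) = (24 choose 11) = 2496144.

2496144


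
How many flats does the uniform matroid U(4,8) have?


Flats of U(4,8): every subset of size < 4 is a flat, plus E itself.
Count = C(8,0) + C(8,1) + C(8,2) + C(8,3) + 1
     = 1 + 8 + 28 + 56 + 1
     = 94.

94


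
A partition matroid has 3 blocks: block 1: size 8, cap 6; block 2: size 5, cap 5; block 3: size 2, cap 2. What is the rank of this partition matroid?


Rank of a partition matroid = sum of min(|Si|, ci) for each block.
= min(8,6) + min(5,5) + min(2,2)
= 6 + 5 + 2
= 13.

13


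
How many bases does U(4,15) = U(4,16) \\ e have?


Deleting e from U(4,16) gives U(4,15) since n > r.
Bases of U(4,15) = (15 choose 4) = 1365.

1365


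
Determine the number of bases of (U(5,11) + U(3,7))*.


(M1+M2)* = M1* + M2*.
M1* = U(6,11), bases: C(11,6) = 462.
M2* = U(4,7), bases: C(7,4) = 35.
|B(M*)| = 462 * 35 = 16170.

16170


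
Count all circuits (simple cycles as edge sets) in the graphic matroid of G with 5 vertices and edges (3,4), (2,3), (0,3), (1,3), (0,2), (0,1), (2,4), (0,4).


A circuit in a graphic matroid = edge set of a simple cycle.
G has 5 vertices and 8 edges.
Enumerating all minimal edge subsets forming cycles...
Total circuits found: 12.

12


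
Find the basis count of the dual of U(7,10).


The dual of U(r,n) is U(n-r, n) = U(3,10).
Bases of U(3,10) are all (3)-element subsets.
|B(M*)| = (10 choose 3) = 120.

120


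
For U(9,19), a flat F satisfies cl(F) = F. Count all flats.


Flats of U(9,19): every subset of size < 9 is a flat, plus E itself.
Count = (19 choose 0) + (19 choose 1) + (19 choose 2) + (19 choose 3) + (19 choose 4) + (19 choose 5) + (19 choose 6) + (19 choose 7) + (19 choose 8) + 1
     = 1 + 19 + 171 + 969 + 3876 + 11628 + 27132 + 50388 + 75582 + 1
     = 169767.

169767


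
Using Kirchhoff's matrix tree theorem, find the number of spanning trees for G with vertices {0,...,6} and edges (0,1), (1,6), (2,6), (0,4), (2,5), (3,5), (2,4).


By Kirchhoff's matrix tree theorem, the number of spanning trees equals
the determinant of any cofactor of the Laplacian matrix L.
G has 7 vertices and 7 edges.
Computing the (6 x 6) cofactor determinant gives 5.

5


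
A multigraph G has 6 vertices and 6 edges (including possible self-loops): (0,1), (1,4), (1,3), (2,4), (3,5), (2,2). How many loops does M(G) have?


In a graphic matroid, a loop is a self-loop edge (u,u) with rank 0.
Examining all 6 edges for self-loops...
Self-loops found: (2,2)
Number of loops = 1.

1


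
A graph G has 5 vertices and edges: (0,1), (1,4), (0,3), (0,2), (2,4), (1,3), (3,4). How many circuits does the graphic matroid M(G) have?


A circuit in a graphic matroid = edge set of a simple cycle.
G has 5 vertices and 7 edges.
Enumerating all minimal edge subsets forming cycles...
Total circuits found: 7.

7


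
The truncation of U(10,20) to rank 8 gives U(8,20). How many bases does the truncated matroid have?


Truncating U(10,20) to rank 8 gives U(8,20).
Bases of U(8,20) are all 8-element subsets of 20 elements.
Number of bases = C(20,8) = 125970.

125970


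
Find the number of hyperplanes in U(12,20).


Hyperplanes of U(12,20) are flats of rank 11.
In a uniform matroid, these are exactly the (11)-element subsets.
Count = C(20,11) = 167960.

167960


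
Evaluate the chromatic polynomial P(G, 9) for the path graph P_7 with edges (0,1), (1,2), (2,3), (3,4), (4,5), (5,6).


P(P_7, k) = k * (k-1)^(6).
P(9) = 9 * 8^6 = 9 * 262144 = 2359296.

2359296


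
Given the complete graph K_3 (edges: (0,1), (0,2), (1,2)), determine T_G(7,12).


T(K_3; x,y) = x^2 + x + y.
T(7,12) = 49 + 7 + 12 = 68.

68


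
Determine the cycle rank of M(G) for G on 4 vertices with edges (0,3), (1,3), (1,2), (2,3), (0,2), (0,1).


Cycle rank (nullity) = |E| - r(M) = |E| - (|V| - c).
|E| = 6, |V| = 4, c = 1.
Nullity = 6 - (4 - 1) = 6 - 3 = 3.

3


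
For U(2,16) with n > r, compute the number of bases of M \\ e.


Deleting e from U(2,16) gives U(2,15) since n > r.
Bases of U(2,15) = (15 choose 2) = 105.

105


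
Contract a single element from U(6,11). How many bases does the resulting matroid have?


Contracting e from U(6,11) gives U(5,10).
Bases of U(5,10) = C(10,5) = 252.

252


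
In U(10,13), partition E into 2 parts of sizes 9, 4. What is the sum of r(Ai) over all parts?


r(Ai) = min(|Ai|, 10) for each part.
Sum = min(9,10) + min(4,10)
    = 9 + 4
    = 13.

13


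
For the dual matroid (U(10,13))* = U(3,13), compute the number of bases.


The dual of U(r,n) is U(n-r, n) = U(3,13).
Bases of U(3,13) are all (3)-element subsets.
|B(M*)| = C(13,3) = 13! / (3! * 10!) = 286.

286


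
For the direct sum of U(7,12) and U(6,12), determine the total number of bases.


Bases of a direct sum M1 + M2: |B| = |B(M1)| * |B(M2)|.
|B(U(7,12))| = C(12,7) = 792.
|B(U(6,12))| = C(12,6) = 924.
Total bases = 792 * 924 = 731808.

731808


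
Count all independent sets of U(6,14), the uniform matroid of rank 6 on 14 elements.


Independent sets of U(6,14) are all subsets of size <= 6.
Count = C(14,0) + C(14,1) + C(14,2) + C(14,3) + C(14,4) + C(14,5) + C(14,6)
     = 1 + 14 + 91 + 364 + 1001 + 2002 + 3003
     = 6476.

6476


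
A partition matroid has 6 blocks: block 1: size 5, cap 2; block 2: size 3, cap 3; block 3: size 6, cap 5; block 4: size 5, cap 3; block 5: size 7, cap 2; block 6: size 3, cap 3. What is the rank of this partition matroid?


Rank of a partition matroid = sum of min(|Si|, ci) for each block.
= min(5,2) + min(3,3) + min(6,5) + min(5,3) + min(7,2) + min(3,3)
= 2 + 3 + 5 + 3 + 2 + 3
= 18.

18


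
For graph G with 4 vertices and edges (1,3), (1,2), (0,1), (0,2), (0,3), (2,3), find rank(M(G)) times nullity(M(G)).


r(M) = |V| - c = 4 - 1 = 3.
nullity = |E| - r(M) = 6 - 3 = 3.
Product = 3 * 3 = 9.

9


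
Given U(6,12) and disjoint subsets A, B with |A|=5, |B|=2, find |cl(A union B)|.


|A union B| = 5 + 2 = 7 (disjoint).
In U(6,12), cl(S) = S if |S| < 6, else cl(S) = E.
Since 7 >= 6, cl(A union B) = E.
|cl(A union B)| = 12.

12


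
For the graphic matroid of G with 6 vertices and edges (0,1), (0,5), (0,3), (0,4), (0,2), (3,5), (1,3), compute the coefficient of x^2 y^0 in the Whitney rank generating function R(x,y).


R(x,y) = sum over A in 2^E of x^(r(E)-r(A)) * y^(|A|-r(A)).
G has 6 vertices, 7 edges. r(E) = 5.
Enumerate all 2^7 = 128 subsets.
Count subsets with r(E)-r(A)=2 and |A|-r(A)=0: 33.

33


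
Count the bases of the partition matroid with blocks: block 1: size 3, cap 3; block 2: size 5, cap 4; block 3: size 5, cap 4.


A basis picks exactly ci elements from block i.
Number of bases = product of C(|Si|, ci).
= C(3,3) * C(5,4) * C(5,4)
= 1 * 5 * 5
= 25.

25


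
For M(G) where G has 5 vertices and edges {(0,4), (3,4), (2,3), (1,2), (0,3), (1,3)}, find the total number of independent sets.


An independent set in a graphic matroid is an acyclic edge subset.
G has 5 vertices and 6 edges.
Enumerate all 2^6 = 64 subsets, checking for acyclicity.
Total independent sets = 49.

49


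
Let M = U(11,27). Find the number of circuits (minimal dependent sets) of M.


In U(11,27), circuits are the (12)-element subsets.
Any set of 12 elements is dependent, and removing any one element gives
an independent set of size 11, so it is a minimal dependent set.
Number of circuits = C(27,12) = 27! / (12! * 15!) = 17383860.

17383860


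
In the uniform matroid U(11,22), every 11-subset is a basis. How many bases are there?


Bases of U(11,22) are all 11-element subsets of the 22-element ground set.
Number of bases = C(22,11).
C(22,11) = 705432.

705432


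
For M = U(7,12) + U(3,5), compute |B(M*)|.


(M1+M2)* = M1* + M2*.
M1* = U(5,12), bases: C(12,5) = 792.
M2* = U(2,5), bases: C(5,2) = 10.
|B(M*)| = 792 * 10 = 7920.

7920


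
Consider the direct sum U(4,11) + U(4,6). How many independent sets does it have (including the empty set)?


For a direct sum, |I(M1+M2)| = |I(M1)| * |I(M2)|.
|I(U(4,11))| = sum C(11,k) for k=0..4 = 562.
|I(U(4,6))| = sum C(6,k) for k=0..4 = 57.
Total = 562 * 57 = 32034.

32034


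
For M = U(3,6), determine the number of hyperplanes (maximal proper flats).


Hyperplanes of U(3,6) are flats of rank 2.
In a uniform matroid, these are exactly the (2)-element subsets.
Count = (6 choose 2) = 15.

15


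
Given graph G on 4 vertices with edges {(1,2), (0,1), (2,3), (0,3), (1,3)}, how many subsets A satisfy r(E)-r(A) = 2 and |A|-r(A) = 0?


R(x,y) = sum over A in 2^E of x^(r(E)-r(A)) * y^(|A|-r(A)).
G has 4 vertices, 5 edges. r(E) = 3.
Enumerate all 2^5 = 32 subsets.
Count subsets with r(E)-r(A)=2 and |A|-r(A)=0: 5.

5


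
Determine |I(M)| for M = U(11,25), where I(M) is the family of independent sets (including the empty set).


Independent sets of U(11,25) are all subsets of size <= 11.
Count = (25 choose 0) + (25 choose 1) + (25 choose 2) + (25 choose 3) + (25 choose 4) + (25 choose 5) + (25 choose 6) + (25 choose 7) + (25 choose 8) + (25 choose 9) + (25 choose 10) + (25 choose 11)
     = 1 + 25 + 300 + 2300 + 12650 + 53130 + 177100 + 480700 + 1081575 + 2042975 + 3268760 + 4457400
     = 11576916.

11576916


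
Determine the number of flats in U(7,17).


Flats of U(7,17): every subset of size < 7 is a flat, plus E itself.
Count = (17 choose 0) + (17 choose 1) + (17 choose 2) + (17 choose 3) + (17 choose 4) + (17 choose 5) + (17 choose 6) + 1
     = 1 + 17 + 136 + 680 + 2380 + 6188 + 12376 + 1
     = 21779.

21779


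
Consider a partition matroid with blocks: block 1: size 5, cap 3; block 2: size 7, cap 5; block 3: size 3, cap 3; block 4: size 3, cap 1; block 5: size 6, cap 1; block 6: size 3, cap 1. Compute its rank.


Rank of a partition matroid = sum of min(|Si|, ci) for each block.
= min(5,3) + min(7,5) + min(3,3) + min(3,1) + min(6,1) + min(3,1)
= 3 + 5 + 3 + 1 + 1 + 1
= 14.

14


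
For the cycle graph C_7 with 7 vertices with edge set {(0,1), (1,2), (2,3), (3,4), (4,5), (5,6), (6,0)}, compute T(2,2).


T(C_7; x,y) = x + x^2 + ... + x^(6) + y.
T(2,2) = 2^1 + 2^2 + 2^3 + 2^4 + 2^5 + 2^6 + 2
= 2 + 4 + 8 + 16 + 32 + 64 + 2
= 128.

128


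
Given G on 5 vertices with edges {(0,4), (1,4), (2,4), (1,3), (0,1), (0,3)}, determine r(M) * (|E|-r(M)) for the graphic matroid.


r(M) = |V| - c = 5 - 1 = 4.
nullity = |E| - r(M) = 6 - 4 = 2.
Product = 4 * 2 = 8.

8


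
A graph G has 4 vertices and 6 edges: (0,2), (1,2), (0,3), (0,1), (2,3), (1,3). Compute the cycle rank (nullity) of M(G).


Cycle rank (nullity) = |E| - r(M) = |E| - (|V| - c).
|E| = 6, |V| = 4, c = 1.
Nullity = 6 - (4 - 1) = 6 - 3 = 3.

3


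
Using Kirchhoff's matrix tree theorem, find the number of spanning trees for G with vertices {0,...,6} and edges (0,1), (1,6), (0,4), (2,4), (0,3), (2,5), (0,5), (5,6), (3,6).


By Kirchhoff's matrix tree theorem, the number of spanning trees equals
the determinant of any cofactor of the Laplacian matrix L.
G has 7 vertices and 9 edges.
Computing the (6 x 6) cofactor determinant gives 44.

44


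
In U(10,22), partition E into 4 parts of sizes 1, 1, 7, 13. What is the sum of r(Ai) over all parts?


r(Ai) = min(|Ai|, 10) for each part.
Sum = min(1,10) + min(1,10) + min(7,10) + min(13,10)
    = 1 + 1 + 7 + 10
    = 19.

19


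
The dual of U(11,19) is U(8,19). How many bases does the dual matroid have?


The dual of U(r,n) is U(n-r, n) = U(8,19).
Bases of U(8,19) are all (8)-element subsets.
|B(M*)| = C(19,8) = 75582.

75582


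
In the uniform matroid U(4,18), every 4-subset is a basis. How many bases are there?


Bases of U(4,18) are all 4-element subsets of the 18-element ground set.
Number of bases = C(18,4).
(18 choose 4) = 3060.

3060


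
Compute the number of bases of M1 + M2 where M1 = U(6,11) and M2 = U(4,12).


Bases of a direct sum M1 + M2: |B| = |B(M1)| * |B(M2)|.
|B(U(6,11))| = C(11,6) = 462.
|B(U(4,12))| = C(12,4) = 495.
Total bases = 462 * 495 = 228690.

228690


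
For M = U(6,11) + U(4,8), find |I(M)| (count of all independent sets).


For a direct sum, |I(M1+M2)| = |I(M1)| * |I(M2)|.
|I(U(6,11))| = sum C(11,k) for k=0..6 = 1486.
|I(U(4,8))| = sum C(8,k) for k=0..4 = 163.
Total = 1486 * 163 = 242218.

242218


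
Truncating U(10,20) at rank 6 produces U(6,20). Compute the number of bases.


Truncating U(10,20) to rank 6 gives U(6,20).
Bases of U(6,20) are all 6-element subsets of 20 elements.
Number of bases = C(20,6) = 38760.

38760


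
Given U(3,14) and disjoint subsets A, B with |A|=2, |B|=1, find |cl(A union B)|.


|A union B| = 2 + 1 = 3 (disjoint).
In U(3,14), cl(S) = S if |S| < 3, else cl(S) = E.
Since 3 >= 3, cl(A union B) = E.
|cl(A union B)| = 14.

14


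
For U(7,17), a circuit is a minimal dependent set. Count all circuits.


In U(7,17), circuits are the (8)-element subsets.
Any set of 8 elements is dependent, and removing any one element gives
an independent set of size 7, so it is a minimal dependent set.
Number of circuits = C(17,8) = 17! / (8! * 9!) = 24310.

24310


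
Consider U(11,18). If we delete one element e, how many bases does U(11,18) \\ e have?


Deleting e from U(11,18) gives U(11,17) since n > r.
Bases of U(11,17) = C(17,11) = 12376.

12376


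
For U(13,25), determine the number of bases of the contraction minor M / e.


Contracting e from U(13,25) gives U(12,24).
Bases of U(12,24) = (24 choose 12) = 2704156.

2704156


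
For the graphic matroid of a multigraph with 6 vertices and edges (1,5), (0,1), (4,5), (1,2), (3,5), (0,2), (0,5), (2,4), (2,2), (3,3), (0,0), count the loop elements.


In a graphic matroid, a loop is a self-loop edge (u,u) with rank 0.
Examining all 11 edges for self-loops...
Self-loops found: (2,2), (3,3), (0,0)
Number of loops = 3.

3


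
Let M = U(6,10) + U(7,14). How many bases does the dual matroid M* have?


(M1+M2)* = M1* + M2*.
M1* = U(4,10), bases: C(10,4) = 210.
M2* = U(7,14), bases: C(14,7) = 3432.
|B(M*)| = 210 * 3432 = 720720.

720720


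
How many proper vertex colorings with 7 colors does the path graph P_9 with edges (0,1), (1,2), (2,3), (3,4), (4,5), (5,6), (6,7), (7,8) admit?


P(P_9, k) = k * (k-1)^(8).
P(7) = 7 * 6^8 = 7 * 1679616 = 11757312.

11757312


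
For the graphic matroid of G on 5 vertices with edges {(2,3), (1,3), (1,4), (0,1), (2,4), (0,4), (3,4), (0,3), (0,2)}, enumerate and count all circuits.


A circuit in a graphic matroid = edge set of a simple cycle.
G has 5 vertices and 9 edges.
Enumerating all minimal edge subsets forming cycles...
Total circuits found: 22.

22


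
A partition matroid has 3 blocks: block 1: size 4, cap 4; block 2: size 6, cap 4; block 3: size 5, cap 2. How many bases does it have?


A basis picks exactly ci elements from block i.
Number of bases = product of C(|Si|, ci).
= C(4,4) * C(6,4) * C(5,2)
= 1 * 15 * 10
= 150.

150


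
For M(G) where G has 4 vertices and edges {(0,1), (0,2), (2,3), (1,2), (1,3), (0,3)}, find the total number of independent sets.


An independent set in a graphic matroid is an acyclic edge subset.
G has 4 vertices and 6 edges.
Enumerate all 2^6 = 64 subsets, checking for acyclicity.
Total independent sets = 38.

38


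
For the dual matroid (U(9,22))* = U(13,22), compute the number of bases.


The dual of U(r,n) is U(n-r, n) = U(13,22).
Bases of U(13,22) are all (13)-element subsets.
|B(M*)| = C(22,13) = 497420.

497420


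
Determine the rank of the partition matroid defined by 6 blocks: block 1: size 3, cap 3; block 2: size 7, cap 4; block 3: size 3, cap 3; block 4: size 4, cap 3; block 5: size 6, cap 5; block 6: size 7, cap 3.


Rank of a partition matroid = sum of min(|Si|, ci) for each block.
= min(3,3) + min(7,4) + min(3,3) + min(4,3) + min(6,5) + min(7,3)
= 3 + 4 + 3 + 3 + 5 + 3
= 21.

21


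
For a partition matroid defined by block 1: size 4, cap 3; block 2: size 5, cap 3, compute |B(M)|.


A basis picks exactly ci elements from block i.
Number of bases = product of C(|Si|, ci).
= C(4,3) * C(5,3)
= 4 * 10
= 40.

40


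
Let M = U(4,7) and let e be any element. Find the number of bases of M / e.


Contracting e from U(4,7) gives U(3,6).
Bases of U(3,6) = C(6,3) = (6 * 5 * 4) / (1 * 2 * 3) = 20.

20


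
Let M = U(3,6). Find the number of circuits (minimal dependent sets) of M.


In U(3,6), circuits are the (4)-element subsets.
Any set of 4 elements is dependent, and removing any one element gives
an independent set of size 3, so it is a minimal dependent set.
Number of circuits = C(6,4) = 6! / (4! * 2!) = 15.

15


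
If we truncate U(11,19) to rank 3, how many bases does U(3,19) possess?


Truncating U(11,19) to rank 3 gives U(3,19).
Bases of U(3,19) are all 3-element subsets of 19 elements.
Number of bases = C(19,3) = 19! / (3! * 16!) = 969.

969


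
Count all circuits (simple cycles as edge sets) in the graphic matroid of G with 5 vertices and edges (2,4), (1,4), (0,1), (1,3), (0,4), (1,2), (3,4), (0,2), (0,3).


A circuit in a graphic matroid = edge set of a simple cycle.
G has 5 vertices and 9 edges.
Enumerating all minimal edge subsets forming cycles...
Total circuits found: 22.

22


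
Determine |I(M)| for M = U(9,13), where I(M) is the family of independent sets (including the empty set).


Independent sets of U(9,13) are all subsets of size <= 9.
Count = C(13,0) + C(13,1) + C(13,2) + C(13,3) + C(13,4) + C(13,5) + C(13,6) + C(13,7) + C(13,8) + C(13,9)
     = 1 + 13 + 78 + 286 + 715 + 1287 + 1716 + 1716 + 1287 + 715
     = 7814.

7814


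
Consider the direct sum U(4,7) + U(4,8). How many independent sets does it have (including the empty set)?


For a direct sum, |I(M1+M2)| = |I(M1)| * |I(M2)|.
|I(U(4,7))| = sum C(7,k) for k=0..4 = 99.
|I(U(4,8))| = sum C(8,k) for k=0..4 = 163.
Total = 99 * 163 = 16137.

16137


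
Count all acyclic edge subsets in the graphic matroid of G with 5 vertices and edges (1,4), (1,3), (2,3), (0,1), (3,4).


An independent set in a graphic matroid is an acyclic edge subset.
G has 5 vertices and 5 edges.
Enumerate all 2^5 = 32 subsets, checking for acyclicity.
Total independent sets = 28.

28


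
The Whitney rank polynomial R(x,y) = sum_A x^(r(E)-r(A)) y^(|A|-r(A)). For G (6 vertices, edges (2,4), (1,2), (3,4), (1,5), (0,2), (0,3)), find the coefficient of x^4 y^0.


R(x,y) = sum over A in 2^E of x^(r(E)-r(A)) * y^(|A|-r(A)).
G has 6 vertices, 6 edges. r(E) = 5.
Enumerate all 2^6 = 64 subsets.
Count subsets with r(E)-r(A)=4 and |A|-r(A)=0: 6.

6


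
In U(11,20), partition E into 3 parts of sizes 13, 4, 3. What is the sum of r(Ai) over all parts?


r(Ai) = min(|Ai|, 11) for each part.
Sum = min(13,11) + min(4,11) + min(3,11)
    = 11 + 4 + 3
    = 18.

18


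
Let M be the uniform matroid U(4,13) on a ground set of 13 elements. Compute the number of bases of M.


Bases of U(4,13) are all 4-element subsets of the 13-element ground set.
Number of bases = C(13,4).
C(13,4) = (13 * 12 * 11 * 10) / (1 * 2 * 3 * 4) = 715.

715


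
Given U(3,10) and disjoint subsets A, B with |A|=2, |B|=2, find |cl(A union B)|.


|A union B| = 2 + 2 = 4 (disjoint).
In U(3,10), cl(S) = S if |S| < 3, else cl(S) = E.
Since 4 >= 3, cl(A union B) = E.
|cl(A union B)| = 10.

10


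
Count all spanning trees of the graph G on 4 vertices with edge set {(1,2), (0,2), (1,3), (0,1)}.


By Kirchhoff's matrix tree theorem, the number of spanning trees equals
the determinant of any cofactor of the Laplacian matrix L.
G has 4 vertices and 4 edges.
Computing the (3 x 3) cofactor determinant gives 3.

3


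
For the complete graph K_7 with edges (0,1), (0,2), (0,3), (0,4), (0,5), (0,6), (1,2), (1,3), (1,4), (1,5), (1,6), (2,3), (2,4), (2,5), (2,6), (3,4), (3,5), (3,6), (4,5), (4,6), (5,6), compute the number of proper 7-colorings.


P(K_7, k) = k(k-1)(k-2)...(k-6).
P(7) = (7) * (6) * (5) * (4) * (3) * (2) * (1) = 5040.

5040


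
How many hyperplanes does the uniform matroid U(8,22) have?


Hyperplanes of U(8,22) are flats of rank 7.
In a uniform matroid, these are exactly the (7)-element subsets.
Count = C(22,7) = 170544.

170544
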